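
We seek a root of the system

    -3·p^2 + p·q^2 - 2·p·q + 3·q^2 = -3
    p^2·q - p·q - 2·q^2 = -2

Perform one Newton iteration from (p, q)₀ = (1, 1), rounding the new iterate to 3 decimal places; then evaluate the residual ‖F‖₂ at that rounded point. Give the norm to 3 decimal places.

0.397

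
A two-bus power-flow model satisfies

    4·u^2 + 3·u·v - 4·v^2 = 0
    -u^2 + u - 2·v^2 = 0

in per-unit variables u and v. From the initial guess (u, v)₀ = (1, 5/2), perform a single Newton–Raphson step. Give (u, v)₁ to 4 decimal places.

At (1, 5/2): F = (-13.5000, -12.5000).
Jacobian J = [[8·u + 3·v, 3·u - 8·v], [-2·u + 1, -4·v]].
At the point, J = [[15.5000, -17.0000], [-1.0000, -10.0000]] (det J = -172.0000).
Solving J·Δ = −F gives Δ = (-0.4506, -1.2049).
Then the next iterate is (u, v)₁ = (0.5494, 1.2951).

(0.5494, 1.2951)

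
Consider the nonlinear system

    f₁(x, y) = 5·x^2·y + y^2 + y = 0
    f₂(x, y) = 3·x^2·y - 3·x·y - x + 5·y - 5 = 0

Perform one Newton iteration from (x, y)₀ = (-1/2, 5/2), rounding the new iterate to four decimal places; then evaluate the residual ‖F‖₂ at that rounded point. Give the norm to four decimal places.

5.9301

At (-1/2, 5/2): F = (11.8750, 13.6250).
Jacobian J = [[10·x·y, 5·x^2 + 2·y + 1], [6·x·y - 3·y - 1, 3·x^2 - 3·x + 5]].
At the point, J = [[-12.5000, 7.2500], [-16.0000, 7.2500]] (det J = 25.3750).
Solving J·Δ = −F gives Δ = (0.5000, -0.7759).
Then the next iterate is (x, y)₁ = (0.0000, 1.7241).
Re-evaluating at (0.0000, 1.7241): F = (4.696621, 3.6205), so ‖F‖₂ = 5.9301.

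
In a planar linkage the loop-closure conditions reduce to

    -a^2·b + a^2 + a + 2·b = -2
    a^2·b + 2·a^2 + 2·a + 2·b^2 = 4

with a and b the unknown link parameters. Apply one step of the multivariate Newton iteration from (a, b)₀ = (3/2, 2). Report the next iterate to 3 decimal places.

(4.901, -4.206)

At (3/2, 2): F = (5.250, 16.000).
Jacobian J = [[-2·a·b + 2·a + 1, -a^2 + 2], [2·a·b + 4·a + 2, a^2 + 4·b]].
At the point, J = [[-2.000, -0.250], [14.000, 10.250]] (det J = -17.000).
Solving J·Δ = −F gives Δ = (3.401, -6.206).
Then the next iterate is (a, b)₁ = (4.901, -4.206).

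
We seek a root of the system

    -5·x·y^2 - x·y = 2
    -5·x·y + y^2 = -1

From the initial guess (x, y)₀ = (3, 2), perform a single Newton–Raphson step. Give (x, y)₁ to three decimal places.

(0.869, 1.665)

At (3, 2): F = (-68.000, -25.000).
Jacobian J = [[-5·y^2 - y, -10·x·y - x], [-5·y, -5·x + 2·y]].
At the point, J = [[-22.000, -63.000], [-10.000, -11.000]] (det J = -388.000).
Solving J·Δ = −F gives Δ = (-2.131, -0.335).
Then the next iterate is (x, y)₁ = (0.869, 1.665).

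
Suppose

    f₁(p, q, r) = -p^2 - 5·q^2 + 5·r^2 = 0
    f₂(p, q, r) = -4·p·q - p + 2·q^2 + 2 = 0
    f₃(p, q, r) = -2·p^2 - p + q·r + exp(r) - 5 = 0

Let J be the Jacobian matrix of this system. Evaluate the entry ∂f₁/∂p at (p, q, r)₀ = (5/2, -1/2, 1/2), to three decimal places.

-5.000

∂f₁/∂p = -2·p.
At (5/2, -1/2, 1/2) this is -5.000.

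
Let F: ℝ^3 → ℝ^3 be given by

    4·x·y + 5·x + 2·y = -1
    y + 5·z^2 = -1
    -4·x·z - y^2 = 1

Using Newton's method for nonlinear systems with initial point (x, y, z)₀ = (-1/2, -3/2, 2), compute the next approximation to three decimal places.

(-2.000, -5.224, 1.211)

At (-1/2, -3/2, 2): F = (-1.500, 19.500, 0.750).
Jacobian J = [[4·y + 5, 4·x + 2, 0], [0, 1, 10·z], [-4·z, -2·y, -4·x]].
At the point, J = [[-1.000, 0.000, 0.000], [0.000, 1.000, 20.000], [-8.000, 3.000, 2.000]] (det J = 58.000).
Solving J·Δ = −F gives Δ = (-1.500, -3.724, -0.789).
Then the next iterate is (x, y, z)₁ = (-2.000, -5.224, 1.211).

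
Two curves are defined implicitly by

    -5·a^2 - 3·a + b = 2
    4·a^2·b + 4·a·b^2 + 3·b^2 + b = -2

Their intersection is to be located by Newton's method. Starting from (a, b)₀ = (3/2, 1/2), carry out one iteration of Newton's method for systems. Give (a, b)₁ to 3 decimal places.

At (3/2, 1/2): F = (-17.250, 9.250).
Jacobian J = [[-10·a - 3, 1], [8·a·b + 4·b^2, 4·a^2 + 8·a·b + 6·b + 1]].
At the point, J = [[-18.000, 1.000], [7.000, 19.000]] (det J = -349.000).
Solving J·Δ = −F gives Δ = (-0.966, -0.131).
Then the next iterate is (a, b)₁ = (0.534, 0.369).

(0.534, 0.369)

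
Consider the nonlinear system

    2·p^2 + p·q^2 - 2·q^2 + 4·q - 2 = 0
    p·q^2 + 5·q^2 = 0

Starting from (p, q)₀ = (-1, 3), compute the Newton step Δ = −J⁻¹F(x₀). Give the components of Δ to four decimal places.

(-0.5854, -1.2805)

At (-1, 3): F = (-15.0000, 36.0000).
Jacobian J = [[4·p + q^2, 2·p·q - 4·q + 4], [q^2, 2·p·q + 10·q]].
At the point, J = [[5.0000, -14.0000], [9.0000, 24.0000]] (det J = 246.0000).
Solving J·Δ = −F gives Δ = (-0.5854, -1.2805).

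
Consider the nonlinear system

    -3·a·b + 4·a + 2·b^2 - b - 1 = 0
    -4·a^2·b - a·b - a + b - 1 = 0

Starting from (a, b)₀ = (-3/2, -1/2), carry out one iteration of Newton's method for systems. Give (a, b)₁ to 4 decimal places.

(0.3462, -1.7692)

At (-3/2, -1/2): F = (-8.2500, 3.7500).
Jacobian J = [[-3·b + 4, -3·a + 4·b - 1], [-8·a·b - b - 1, -4·a^2 - a + 1]].
At the point, J = [[5.5000, 1.5000], [-6.5000, -6.5000]] (det J = -26.0000).
Solving J·Δ = −F gives Δ = (1.8462, -1.2692).
Then the next iterate is (a, b)₁ = (0.3462, -1.7692).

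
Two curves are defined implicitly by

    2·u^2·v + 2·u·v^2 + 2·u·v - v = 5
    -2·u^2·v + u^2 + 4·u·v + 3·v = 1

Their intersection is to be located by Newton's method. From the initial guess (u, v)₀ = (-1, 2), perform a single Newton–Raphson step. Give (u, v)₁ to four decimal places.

At (-1, 2): F = (-15.0000, -6.0000).
Jacobian J = [[4·u·v + 2·v^2 + 2·v, 2·u^2 + 4·u·v + 2·u - 1], [-4·u·v + 2·u + 4·v, -2·u^2 + 4·u + 3]].
At the point, J = [[4.0000, -9.0000], [14.0000, -3.0000]] (det J = 114.0000).
Solving J·Δ = −F gives Δ = (0.0789, -1.6316).
Then the next iterate is (u, v)₁ = (-0.9211, 0.3684).

(-0.9211, 0.3684)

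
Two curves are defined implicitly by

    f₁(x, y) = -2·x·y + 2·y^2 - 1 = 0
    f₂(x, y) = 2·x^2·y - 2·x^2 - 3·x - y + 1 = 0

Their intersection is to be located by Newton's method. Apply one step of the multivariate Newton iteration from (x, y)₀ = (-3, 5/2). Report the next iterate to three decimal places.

At (-3, 5/2): F = (26.500, 34.500).
Jacobian J = [[-2·y, -2·x + 4·y], [4·x·y - 4·x - 3, 2·x^2 - 1]].
At the point, J = [[-5.000, 16.000], [-21.000, 17.000]] (det J = 251.000).
Solving J·Δ = −F gives Δ = (0.404, -1.530).
Then the next iterate is (x, y)₁ = (-2.596, 0.970).

(-2.596, 0.970)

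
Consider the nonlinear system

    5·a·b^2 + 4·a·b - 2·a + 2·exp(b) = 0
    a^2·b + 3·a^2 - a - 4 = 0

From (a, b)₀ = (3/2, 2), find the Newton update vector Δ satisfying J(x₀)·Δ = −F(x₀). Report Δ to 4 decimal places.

(-0.2621, -0.9249)

At (3/2, 2): F = (53.778112, 5.7500).
Jacobian J = [[5·b^2 + 4·b - 2, 10·a·b + 4·a + 2·exp(b)], [2·a·b + 6·a - 1, a^2]].
At the point, J = [[26.0000, 50.778112], [14.0000, 2.2500]] (det J = -652.393571).
Solving J·Δ = −F gives Δ = (-0.2621, -0.9249).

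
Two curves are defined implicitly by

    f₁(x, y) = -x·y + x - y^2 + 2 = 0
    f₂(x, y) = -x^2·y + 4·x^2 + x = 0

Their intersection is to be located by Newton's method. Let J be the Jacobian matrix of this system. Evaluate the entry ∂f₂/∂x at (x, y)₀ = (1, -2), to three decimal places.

∂f₂/∂x = -2·x·y + 8·x + 1.
At (1, -2) this is 13.000.

13.000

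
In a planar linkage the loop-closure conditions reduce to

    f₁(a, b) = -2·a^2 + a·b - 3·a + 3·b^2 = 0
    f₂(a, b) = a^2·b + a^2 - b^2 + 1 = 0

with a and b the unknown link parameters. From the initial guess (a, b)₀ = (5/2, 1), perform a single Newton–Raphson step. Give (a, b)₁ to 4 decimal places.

At (5/2, 1): F = (-14.5000, 12.5000).
Jacobian J = [[-4·a + b - 3, a + 6·b], [2·a·b + 2·a, a^2 - 2·b]].
At the point, J = [[-12.0000, 8.5000], [10.0000, 4.2500]] (det J = -136.0000).
Solving J·Δ = −F gives Δ = (-1.2344, -0.0368).
Then the next iterate is (a, b)₁ = (1.2656, 0.9632).

(1.2656, 0.9632)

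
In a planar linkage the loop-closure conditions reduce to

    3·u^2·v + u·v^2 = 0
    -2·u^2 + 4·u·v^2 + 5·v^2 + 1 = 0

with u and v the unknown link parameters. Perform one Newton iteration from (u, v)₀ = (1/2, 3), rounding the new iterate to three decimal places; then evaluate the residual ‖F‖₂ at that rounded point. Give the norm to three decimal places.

At (1/2, 3): F = (6.750, 63.500).
Jacobian J = [[6·u·v + v^2, 3·u^2 + 2·u·v], [-4·u + 4·v^2, 8·u·v + 10·v]].
At the point, J = [[18.000, 3.750], [34.000, 42.000]] (det J = 628.500).
Solving J·Δ = −F gives Δ = (-0.072, -1.453).
Then the next iterate is (u, v)₁ = (0.428, 1.547).
Re-evaluating at (0.428, 1.547): F = (1.87445, 16.69685), so ‖F‖₂ = 16.802.

16.802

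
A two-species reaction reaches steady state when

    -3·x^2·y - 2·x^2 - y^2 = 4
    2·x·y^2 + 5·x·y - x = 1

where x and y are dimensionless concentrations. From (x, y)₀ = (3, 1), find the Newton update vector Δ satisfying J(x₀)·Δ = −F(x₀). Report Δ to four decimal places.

(-1.3475, -0.3302)

At (3, 1): F = (-50.0000, 17.0000).
Jacobian J = [[-6·x·y - 4·x, -3·x^2 - 2·y], [2·y^2 + 5·y - 1, 4·x·y + 5·x]].
At the point, J = [[-30.0000, -29.0000], [6.0000, 27.0000]] (det J = -636.0000).
Solving J·Δ = −F gives Δ = (-1.3475, -0.3302).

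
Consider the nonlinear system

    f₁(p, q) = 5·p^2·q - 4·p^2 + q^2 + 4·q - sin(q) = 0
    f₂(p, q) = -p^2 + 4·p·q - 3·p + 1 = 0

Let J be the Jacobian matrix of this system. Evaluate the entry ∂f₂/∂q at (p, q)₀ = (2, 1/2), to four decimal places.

8.0000

∂f₂/∂q = 4·p.
At (2, 1/2) this is 8.0000.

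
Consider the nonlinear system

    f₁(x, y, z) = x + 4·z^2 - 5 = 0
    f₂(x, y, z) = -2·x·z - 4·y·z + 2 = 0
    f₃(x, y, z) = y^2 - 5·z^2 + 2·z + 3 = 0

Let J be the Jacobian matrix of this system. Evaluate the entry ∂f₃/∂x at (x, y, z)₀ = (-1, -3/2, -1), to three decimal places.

∂f₃/∂x = 0.
At (-1, -3/2, -1) this is 0.000.

0.000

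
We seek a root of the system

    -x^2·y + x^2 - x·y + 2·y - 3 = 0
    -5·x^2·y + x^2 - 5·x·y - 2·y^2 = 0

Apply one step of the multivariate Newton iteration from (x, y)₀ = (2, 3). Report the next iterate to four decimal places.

(1.7416, 0.9607)

At (2, 3): F = (-11.0000, -104.0000).
Jacobian J = [[-2·x·y + 2·x - y, -x^2 - x + 2], [-10·x·y + 2·x - 5·y, -5·x^2 - 5·x - 4·y]].
At the point, J = [[-11.0000, -4.0000], [-71.0000, -42.0000]] (det J = 178.0000).
Solving J·Δ = −F gives Δ = (-0.2584, -2.0393).
Then the next iterate is (x, y)₁ = (1.7416, 0.9607).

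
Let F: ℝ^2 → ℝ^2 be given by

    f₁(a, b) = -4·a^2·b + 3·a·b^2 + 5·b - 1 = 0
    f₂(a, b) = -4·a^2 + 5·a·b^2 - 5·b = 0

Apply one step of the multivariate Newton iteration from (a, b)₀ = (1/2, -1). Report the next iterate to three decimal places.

(0.901, -0.310)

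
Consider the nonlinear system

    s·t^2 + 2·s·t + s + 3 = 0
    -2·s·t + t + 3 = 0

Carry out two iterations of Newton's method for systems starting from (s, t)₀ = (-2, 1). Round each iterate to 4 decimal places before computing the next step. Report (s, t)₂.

(0.4473, -4.6031)

At (-2, 1): F = (-5.0000, 8.0000).
Jacobian J = [[t^2 + 2·t + 1, 2·s·t + 2·s], [-2·t, -2·s + 1]].
At the point, J = [[4.0000, -8.0000], [-2.0000, 5.0000]] (det J = 4.0000).
Solving J·Δ = −F gives Δ = (-9.7500, -5.5000).
Then the next iterate is (s, t)₁ = (-11.7500, -4.5000).
Round to (-11.7500, -4.5000) and repeat: F = (-140.9375, -107.2500), J = [[12.2500, 82.2500], [9.0000, 24.5000]].
Δ = (12.1973, -0.1031), so (s, t)₂ = (0.4473, -4.6031).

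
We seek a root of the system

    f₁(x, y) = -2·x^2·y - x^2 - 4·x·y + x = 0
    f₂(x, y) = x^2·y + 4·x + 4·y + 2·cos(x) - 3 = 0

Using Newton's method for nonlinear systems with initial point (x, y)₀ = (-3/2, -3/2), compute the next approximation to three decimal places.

(-2.569, 3.213)

At (-3/2, -3/2): F = (-6.000, -18.23353).
Jacobian J = [[-4·x·y - 2·x - 4·y + 1, -2·x^2 - 4·x], [2·x·y - 2·sin(x) + 4, x^2 + 4]].
At the point, J = [[1.000, 1.500], [10.49499, 6.250]] (det J = -9.49248).
Solving J·Δ = −F gives Δ = (-1.069, 4.713).
Then the next iterate is (x, y)₁ = (-2.569, 3.213).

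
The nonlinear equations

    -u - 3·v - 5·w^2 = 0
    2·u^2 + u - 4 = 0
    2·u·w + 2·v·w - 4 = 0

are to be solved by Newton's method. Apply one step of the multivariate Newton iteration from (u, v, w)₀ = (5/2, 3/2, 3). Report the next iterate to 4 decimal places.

At (5/2, 3/2, 3): F = (-52.0000, 11.0000, 20.0000).
Jacobian J = [[-1, -3, -10·w], [4·u + 1, 0, 0], [2·w, 2·w, 2·u + 2·v]].
At the point, J = [[-1.0000, -3.0000, -30.0000], [11.0000, 0.0000, 0.0000], [6.0000, 6.0000, 8.0000]] (det J = -1716.0000).
Solving J·Δ = −F gives Δ = (-1.0000, -0.0769, -1.6923).
Then the next iterate is (u, v, w)₁ = (1.5000, 1.4231, 1.3077).

(1.5000, 1.4231, 1.3077)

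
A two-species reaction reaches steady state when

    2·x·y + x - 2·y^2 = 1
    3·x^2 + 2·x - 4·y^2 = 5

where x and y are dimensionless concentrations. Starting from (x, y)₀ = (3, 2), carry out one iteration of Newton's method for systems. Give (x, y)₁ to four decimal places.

(1.2000, 0.5000)

At (3, 2): F = (6.0000, 12.0000).
Jacobian J = [[2·y + 1, 2·x - 4·y], [6·x + 2, -8·y]].
At the point, J = [[5.0000, -2.0000], [20.0000, -16.0000]] (det J = -40.0000).
Solving J·Δ = −F gives Δ = (-1.8000, -1.5000).
Then the next iterate is (x, y)₁ = (1.2000, 0.5000).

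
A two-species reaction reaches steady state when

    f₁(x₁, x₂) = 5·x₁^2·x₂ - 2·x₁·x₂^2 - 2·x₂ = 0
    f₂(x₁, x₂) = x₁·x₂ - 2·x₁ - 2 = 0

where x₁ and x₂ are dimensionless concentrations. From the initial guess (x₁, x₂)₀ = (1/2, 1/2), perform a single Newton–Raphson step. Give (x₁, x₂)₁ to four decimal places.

(-2.6538, -3.4615)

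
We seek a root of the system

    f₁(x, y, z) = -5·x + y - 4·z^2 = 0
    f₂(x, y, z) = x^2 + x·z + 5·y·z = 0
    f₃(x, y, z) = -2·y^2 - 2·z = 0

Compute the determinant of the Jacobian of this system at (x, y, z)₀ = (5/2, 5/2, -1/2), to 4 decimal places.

J = [[-5, 1, -8·z], [2·x + z, 5·z, x + 5·y], [0, -4·y, -2]].
At the point, J = [[-5.0000, 1.0000, 4.0000], [4.5000, -2.5000, 15.0000], [0.0000, -10.0000, -2.0000]].
det J = -946.0000.

-946.0000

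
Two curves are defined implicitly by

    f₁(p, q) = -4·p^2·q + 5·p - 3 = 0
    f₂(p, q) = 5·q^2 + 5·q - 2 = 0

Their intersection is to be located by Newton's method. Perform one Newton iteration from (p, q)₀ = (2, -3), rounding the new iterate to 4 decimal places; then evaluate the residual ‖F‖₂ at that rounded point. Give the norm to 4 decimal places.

17.3891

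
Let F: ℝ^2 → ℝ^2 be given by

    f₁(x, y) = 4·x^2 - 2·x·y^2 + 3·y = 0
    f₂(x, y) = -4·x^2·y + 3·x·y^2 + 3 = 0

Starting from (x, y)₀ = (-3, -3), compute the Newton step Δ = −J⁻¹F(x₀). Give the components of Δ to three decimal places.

At (-3, -3): F = (81.000, 30.000).
Jacobian J = [[8·x - 2·y^2, -4·x·y + 3], [-8·x·y + 3·y^2, -4·x^2 + 6·x·y]].
At the point, J = [[-42.000, -33.000], [-45.000, 18.000]] (det J = -2241.000).
Solving J·Δ = −F gives Δ = (1.092, 1.064).

(1.092, 1.064)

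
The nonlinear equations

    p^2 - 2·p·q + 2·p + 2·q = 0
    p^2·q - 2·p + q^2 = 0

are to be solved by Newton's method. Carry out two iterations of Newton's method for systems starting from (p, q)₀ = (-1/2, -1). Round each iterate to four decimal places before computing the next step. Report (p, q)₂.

At (-1/2, -1): F = (-3.7500, 1.7500).
Jacobian J = [[2·p - 2·q + 2, -2·p + 2], [2·p·q - 2, p^2 + 2·q]].
At the point, J = [[3.0000, 3.0000], [-1.0000, -1.7500]] (det J = -2.2500).
Solving J·Δ = −F gives Δ = (0.5833, 0.6667).
Then the next iterate is (p, q)₁ = (0.0833, -0.3333).
Round to (0.0833, -0.3333) and repeat: F = (-0.437533, -0.057824), J = [[2.8332, 1.8334], [-2.055528, -0.659661]].
Δ = (-0.2077, 0.5597), so (p, q)₂ = (-0.1244, 0.2264).

(-0.1244, 0.2264)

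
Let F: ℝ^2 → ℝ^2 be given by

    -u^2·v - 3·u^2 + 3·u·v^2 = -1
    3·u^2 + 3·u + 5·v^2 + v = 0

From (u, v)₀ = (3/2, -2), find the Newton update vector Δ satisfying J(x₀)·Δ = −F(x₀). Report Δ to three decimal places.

(-3.806, -0.865)

At (3/2, -2): F = (16.750, 29.250).
Jacobian J = [[-2·u·v - 6·u + 3·v^2, -u^2 + 6·u·v], [6·u + 3, 10·v + 1]].
At the point, J = [[9.000, -20.250], [12.000, -19.000]] (det J = 72.000).
Solving J·Δ = −F gives Δ = (-3.806, -0.865).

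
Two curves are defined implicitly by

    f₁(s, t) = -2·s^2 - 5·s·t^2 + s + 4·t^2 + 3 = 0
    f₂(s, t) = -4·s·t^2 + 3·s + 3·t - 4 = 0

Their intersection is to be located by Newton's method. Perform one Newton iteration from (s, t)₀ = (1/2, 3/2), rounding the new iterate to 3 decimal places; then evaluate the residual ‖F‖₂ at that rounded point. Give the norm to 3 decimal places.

At (1/2, 3/2): F = (6.375, -2.500).
Jacobian J = [[-4·s - 5·t^2 + 1, -10·s·t + 8·t], [-4·t^2 + 3, -8·s·t + 3]].
At the point, J = [[-12.250, 4.500], [-6.000, -3.000]] (det J = 63.750).
Solving J·Δ = −F gives Δ = (0.124, -1.080).
Then the next iterate is (s, t)₁ = (0.624, 0.420).
Re-evaluating at (0.624, 0.420): F = (3.00048, -1.30829), so ‖F‖₂ = 3.273.

3.273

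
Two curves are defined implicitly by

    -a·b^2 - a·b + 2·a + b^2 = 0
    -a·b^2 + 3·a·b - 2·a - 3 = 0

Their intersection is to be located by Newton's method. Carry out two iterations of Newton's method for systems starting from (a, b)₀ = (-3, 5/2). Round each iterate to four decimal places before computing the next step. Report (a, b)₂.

(2.2164, 2.9423)

At (-3, 5/2): F = (26.5000, -0.7500).
Jacobian J = [[-b^2 - b + 2, -2·a·b - a + 2·b], [-b^2 + 3·b - 2, -2·a·b + 3·a]].
At the point, J = [[-6.7500, 23.0000], [-0.7500, 6.0000]] (det J = -23.2500).
Solving J·Δ = −F gives Δ = (7.5806, 1.0726).
Then the next iterate is (a, b)₁ = (4.5806, 3.5726).
Round to (4.5806, 3.5726) and repeat: F = (-52.904335, -21.531599), J = [[-14.336071, -30.164703], [-4.045671, -18.987503]].
Δ = (-2.3642, -0.6303), so (a, b)₂ = (2.2164, 2.9423).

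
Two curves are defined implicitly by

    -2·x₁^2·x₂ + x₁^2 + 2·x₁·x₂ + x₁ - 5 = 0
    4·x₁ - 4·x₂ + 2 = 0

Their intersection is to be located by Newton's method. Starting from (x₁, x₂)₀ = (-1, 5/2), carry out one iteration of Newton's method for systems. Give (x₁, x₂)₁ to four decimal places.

At (-1, 5/2): F = (-15.0000, -12.0000).
Jacobian J = [[-4·x₁·x₂ + 2·x₁ + 2·x₂ + 1, -2·x₁^2 + 2·x₁], [4, -4]].
At the point, J = [[14.0000, -4.0000], [4.0000, -4.0000]] (det J = -40.0000).
Solving J·Δ = −F gives Δ = (0.3000, -2.7000).
Then the next iterate is (x₁, x₂)₁ = (-0.7000, -0.2000).

(-0.7000, -0.2000)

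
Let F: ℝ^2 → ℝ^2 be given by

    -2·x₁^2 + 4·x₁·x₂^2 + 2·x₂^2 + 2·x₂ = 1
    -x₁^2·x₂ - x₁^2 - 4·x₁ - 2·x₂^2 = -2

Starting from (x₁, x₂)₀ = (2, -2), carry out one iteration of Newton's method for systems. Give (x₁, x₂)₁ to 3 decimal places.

At (2, -2): F = (27.000, -10.000).
Jacobian J = [[-4·x₁ + 4·x₂^2, 8·x₁·x₂ + 4·x₂ + 2], [-2·x₁·x₂ - 2·x₁ - 4, -x₁^2 - 4·x₂]].
At the point, J = [[8.000, -38.000], [0.000, 4.000]] (det J = 32.000).
Solving J·Δ = −F gives Δ = (8.500, 2.500).
Then the next iterate is (x₁, x₂)₁ = (10.500, 0.500).

(10.500, 0.500)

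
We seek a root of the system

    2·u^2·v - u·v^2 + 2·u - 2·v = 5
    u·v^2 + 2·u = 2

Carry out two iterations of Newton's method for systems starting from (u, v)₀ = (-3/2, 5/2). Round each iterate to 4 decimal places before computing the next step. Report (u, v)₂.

At (-3/2, 5/2): F = (7.6250, -14.3750).
Jacobian J = [[4·u·v - v^2 + 2, 2·u^2 - 2·u·v - 2], [v^2 + 2, 2·u·v]].
At the point, J = [[-19.2500, 10.0000], [8.2500, -7.5000]] (det J = 61.8750).
Solving J·Δ = −F gives Δ = (-1.3990, -3.4556).
Then the next iterate is (u, v)₁ = (-2.8990, -0.9556).
Round to (-2.8990, -0.9556) and repeat: F = (-22.301625, -10.445284), J = [[12.167966, 9.267833], [2.913171, 5.540569]].
Δ = (0.6620, 1.5371), so (u, v)₂ = (-2.2370, 0.5815).

(-2.2370, 0.5815)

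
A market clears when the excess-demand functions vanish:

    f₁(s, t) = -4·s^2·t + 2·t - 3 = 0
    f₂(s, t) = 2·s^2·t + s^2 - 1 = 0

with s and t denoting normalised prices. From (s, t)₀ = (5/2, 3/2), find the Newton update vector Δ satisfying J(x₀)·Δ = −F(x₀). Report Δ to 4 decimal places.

At (5/2, 3/2): F = (-37.5000, 24.0000).
Jacobian J = [[-8·s·t, -4·s^2 + 2], [4·s·t + 2·s, 2·s^2]].
At the point, J = [[-30.0000, -23.0000], [20.0000, 12.5000]] (det J = 85.0000).
Solving J·Δ = −F gives Δ = (-0.9794, -0.3529).

(-0.9794, -0.3529)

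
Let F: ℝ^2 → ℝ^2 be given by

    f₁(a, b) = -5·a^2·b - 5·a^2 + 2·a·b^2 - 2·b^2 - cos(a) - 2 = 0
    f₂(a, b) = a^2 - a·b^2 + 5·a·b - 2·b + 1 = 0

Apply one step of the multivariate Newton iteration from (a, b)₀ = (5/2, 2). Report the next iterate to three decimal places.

At (5/2, 2): F = (-82.94886, 18.250).
Jacobian J = [[-10·a·b - 10·a + 2·b^2 + sin(a), -5·a^2 + 4·a·b - 4·b], [2·a - b^2 + 5·b, -2·a·b + 5·a - 2]].
At the point, J = [[-66.40153, -19.250], [11.000, 0.500]] (det J = 178.54924).
Solving J·Δ = −F gives Δ = (-1.735, 1.677).
Then the next iterate is (a, b)₁ = (0.765, 3.677).

(0.765, 3.677)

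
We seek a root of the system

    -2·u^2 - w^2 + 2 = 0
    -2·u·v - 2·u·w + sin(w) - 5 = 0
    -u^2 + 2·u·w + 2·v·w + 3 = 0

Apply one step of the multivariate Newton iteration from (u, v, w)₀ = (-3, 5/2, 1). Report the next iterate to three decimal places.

(-1.352, 0.102, 2.389)

At (-3, 5/2, 1): F = (-17.000, 16.84147, -7.000).
Jacobian J = [[-4·u, 0, -2·w], [-2·v - 2·w, -2·u, -2·u + cos(w)], [-2·u + 2·w, 2·w, 2·u + 2·v]].
At the point, J = [[12.000, 0.000, -2.000], [-7.000, 6.000, 6.54030], [8.000, 2.000, -1.000]] (det J = -104.96726).
Solving J·Δ = −F gives Δ = (1.648, -2.398, 1.389).
Then the next iterate is (u, v, w)₁ = (-1.352, 0.102, 2.389).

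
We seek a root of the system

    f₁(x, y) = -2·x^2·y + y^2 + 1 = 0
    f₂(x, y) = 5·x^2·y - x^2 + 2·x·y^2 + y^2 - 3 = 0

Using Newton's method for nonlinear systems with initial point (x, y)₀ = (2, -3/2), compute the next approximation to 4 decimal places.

At (2, -3/2): F = (15.2500, -25.7500).
Jacobian J = [[-4·x·y, -2·x^2 + 2·y], [10·x·y - 2·x + 2·y^2, 5·x^2 + 4·x·y + 2·y]].
At the point, J = [[12.0000, -11.0000], [-29.5000, 5.0000]] (det J = -264.5000).
Solving J·Δ = −F gives Δ = (-0.7826, 0.5326).
Then the next iterate is (x, y)₁ = (1.2174, -0.9674).

(1.2174, -0.9674)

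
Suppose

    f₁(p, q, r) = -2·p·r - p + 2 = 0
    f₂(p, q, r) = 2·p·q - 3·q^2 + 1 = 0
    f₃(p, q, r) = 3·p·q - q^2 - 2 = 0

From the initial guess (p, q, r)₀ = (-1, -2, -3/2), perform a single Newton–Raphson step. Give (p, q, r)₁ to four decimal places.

(-0.8750, -1.2500, -1.6250)

At (-1, -2, -3/2): F = (0.0000, -7.0000, 0.0000).
Jacobian J = [[-2·r - 1, 0, -2·p], [2·q, 2·p - 6·q, 0], [3·q, 3·p - 2·q, 0]].
At the point, J = [[2.0000, 0.0000, 2.0000], [-4.0000, 10.0000, 0.0000], [-6.0000, 1.0000, 0.0000]] (det J = 112.0000).
Solving J·Δ = −F gives Δ = (0.1250, 0.7500, -0.1250).
Then the next iterate is (p, q, r)₁ = (-0.8750, -1.2500, -1.6250).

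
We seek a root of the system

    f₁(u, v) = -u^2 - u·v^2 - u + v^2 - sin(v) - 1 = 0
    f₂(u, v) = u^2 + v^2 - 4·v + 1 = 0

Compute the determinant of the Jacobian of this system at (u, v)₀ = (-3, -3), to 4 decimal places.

-98.0600

J = [[-2·u - v^2 - 1, -2·u·v + 2·v - cos(v)], [2·u, 2·v - 4]].
At the point, J = [[-4.0000, -23.010008], [-6.0000, -10.0000]].
det J = -98.0600.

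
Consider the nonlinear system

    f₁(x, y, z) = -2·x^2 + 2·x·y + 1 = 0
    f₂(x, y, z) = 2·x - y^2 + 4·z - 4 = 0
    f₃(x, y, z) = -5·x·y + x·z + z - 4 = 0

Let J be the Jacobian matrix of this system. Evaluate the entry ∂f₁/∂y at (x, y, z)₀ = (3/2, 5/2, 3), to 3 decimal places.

3.000

∂f₁/∂y = 2·x.
At (3/2, 5/2, 3) this is 3.000.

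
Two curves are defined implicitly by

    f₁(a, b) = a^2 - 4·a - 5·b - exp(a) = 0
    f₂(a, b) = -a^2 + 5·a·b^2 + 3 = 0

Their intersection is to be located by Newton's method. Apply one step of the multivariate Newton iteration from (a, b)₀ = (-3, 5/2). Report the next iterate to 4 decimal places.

(-1.7952, 1.7684)

At (-3, 5/2): F = (8.450213, -99.7500).
Jacobian J = [[2·a - exp(a) - 4, -5], [-2·a + 5·b^2, 10·a·b]].
At the point, J = [[-10.049787, -5.0000], [37.2500, -75.0000]] (det J = 939.984030).
Solving J·Δ = −F gives Δ = (1.2048, -0.7316).
Then the next iterate is (a, b)₁ = (-1.7952, 1.7684).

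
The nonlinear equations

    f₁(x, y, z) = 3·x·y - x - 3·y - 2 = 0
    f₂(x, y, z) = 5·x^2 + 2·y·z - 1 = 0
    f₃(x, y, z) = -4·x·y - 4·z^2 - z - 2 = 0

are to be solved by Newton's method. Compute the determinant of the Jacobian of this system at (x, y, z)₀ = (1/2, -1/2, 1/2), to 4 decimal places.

J = [[3·y - 1, 3·x - 3, 0], [10·x, 2·z, 2·y], [-4·y, -4·x, -8·z - 1]].
At the point, J = [[-2.5000, -1.5000, 0.0000], [5.0000, 1.0000, -1.0000], [2.0000, -2.0000, -5.0000]].
det J = -17.0000.

-17.0000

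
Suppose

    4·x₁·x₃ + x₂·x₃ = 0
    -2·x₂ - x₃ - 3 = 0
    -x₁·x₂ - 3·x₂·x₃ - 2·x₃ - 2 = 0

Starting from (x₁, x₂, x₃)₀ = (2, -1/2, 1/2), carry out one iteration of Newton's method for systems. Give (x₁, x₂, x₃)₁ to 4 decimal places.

At (2, -1/2, 1/2): F = (3.7500, -2.5000, -1.2500).
Jacobian J = [[4·x₃, x₃, 4·x₁ + x₂], [0, -2, -1], [-x₂, -x₁ - 3·x₃, -3·x₂ - 2]].
At the point, J = [[2.0000, 0.5000, 7.5000], [0.0000, -2.0000, -1.0000], [0.5000, -3.5000, -0.5000]] (det J = 2.2500).
Solving J·Δ = −F gives Δ = (-16.6667, -3.3333, 4.1667).
Then the next iterate is (x₁, x₂, x₃)₁ = (-14.6667, -3.8333, 4.6667).

(-14.6667, -3.8333, 4.6667)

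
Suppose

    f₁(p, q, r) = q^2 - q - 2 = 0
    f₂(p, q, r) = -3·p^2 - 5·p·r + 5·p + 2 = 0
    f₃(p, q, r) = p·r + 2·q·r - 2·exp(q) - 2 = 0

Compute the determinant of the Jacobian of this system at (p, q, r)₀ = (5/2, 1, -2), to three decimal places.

25.000

J = [[0, 2·q - 1, 0], [-6·p - 5·r + 5, 0, -5·p], [r, 2·r - 2·exp(q), p + 2·q]].
At the point, J = [[0.000, 1.000, 0.000], [0.000, 0.000, -12.500], [-2.000, -9.43656, 4.500]].
det J = 25.000.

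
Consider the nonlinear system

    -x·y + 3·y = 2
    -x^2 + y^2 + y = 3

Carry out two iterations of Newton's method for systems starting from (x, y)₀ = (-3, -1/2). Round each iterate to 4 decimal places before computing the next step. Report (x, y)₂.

(0.7029, 0.5738)

At (-3, -1/2): F = (-5.0000, -12.2500).
Jacobian J = [[-y, -x + 3], [-2·x, 2·y + 1]].
At the point, J = [[0.5000, 6.0000], [6.0000, 0.0000]] (det J = -36.0000).
Solving J·Δ = −F gives Δ = (2.0417, 0.6632).
Then the next iterate is (x, y)₁ = (-0.9583, 0.1632).
Round to (-0.9583, 0.1632) and repeat: F = (-1.354005, -3.728505), J = [[-0.1632, 3.9583], [1.9166, 1.3264]].
Δ = (1.6612, 0.4106), so (x, y)₂ = (0.7029, 0.5738).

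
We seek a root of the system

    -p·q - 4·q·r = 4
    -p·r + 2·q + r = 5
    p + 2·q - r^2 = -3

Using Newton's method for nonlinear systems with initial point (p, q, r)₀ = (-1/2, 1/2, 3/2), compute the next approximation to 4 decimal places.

(-3.4456, -0.1069, 0.5302)

At (-1/2, 1/2, 3/2): F = (-6.7500, -1.7500, 1.2500).
Jacobian J = [[-q, -p - 4·r, -4·q], [-r, 2, -p + 1], [1, 2, -2·r]].
At the point, J = [[-0.5000, -5.5000, -2.0000], [-1.5000, 2.0000, 1.5000], [1.0000, 2.0000, -3.0000]] (det J = 31.0000).
Solving J·Δ = −F gives Δ = (-2.9456, -0.6069, -0.9698).
Then the next iterate is (p, q, r)₁ = (-3.4456, -0.1069, 0.5302).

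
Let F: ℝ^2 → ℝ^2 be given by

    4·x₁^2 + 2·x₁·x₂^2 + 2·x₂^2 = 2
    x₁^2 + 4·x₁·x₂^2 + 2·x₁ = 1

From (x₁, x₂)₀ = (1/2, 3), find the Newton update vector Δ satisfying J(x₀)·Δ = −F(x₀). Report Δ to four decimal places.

At (1/2, 3): F = (26.0000, 18.2500).
Jacobian J = [[8·x₁ + 2·x₂^2, 4·x₁·x₂ + 4·x₂], [2·x₁ + 4·x₂^2 + 2, 8·x₁·x₂]].
At the point, J = [[22.0000, 18.0000], [39.0000, 12.0000]] (det J = -438.0000).
Solving J·Δ = −F gives Δ = (-0.0377, -1.3984).

(-0.0377, -1.3984)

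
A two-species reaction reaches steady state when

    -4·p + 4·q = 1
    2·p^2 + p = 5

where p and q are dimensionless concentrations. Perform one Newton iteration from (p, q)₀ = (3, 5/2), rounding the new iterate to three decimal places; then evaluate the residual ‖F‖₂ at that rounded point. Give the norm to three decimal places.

3.028

At (3, 5/2): F = (-3.000, 16.000).
Jacobian J = [[-4, 4], [4·p + 1, 0]].
At the point, J = [[-4.000, 4.000], [13.000, 0.000]] (det J = -52.000).
Solving J·Δ = −F gives Δ = (-1.231, -0.481).
Then the next iterate is (p, q)₁ = (1.769, 2.019).
Re-evaluating at (1.769, 2.019): F = (0.000, 3.02772), so ‖F‖₂ = 3.028.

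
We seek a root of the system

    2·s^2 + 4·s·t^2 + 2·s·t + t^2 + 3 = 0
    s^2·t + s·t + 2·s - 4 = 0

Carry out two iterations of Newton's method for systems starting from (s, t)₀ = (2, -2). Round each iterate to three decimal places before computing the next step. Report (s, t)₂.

(-3.035, -3.579)

At (2, -2): F = (39.000, -12.000).
Jacobian J = [[4·s + 4·t^2 + 2·t, 8·s·t + 2·s + 2·t], [2·s·t + t + 2, s^2 + s]].
At the point, J = [[20.000, -32.000], [-8.000, 6.000]] (det J = -136.000).
Solving J·Δ = −F gives Δ = (-1.103, 0.529).
Then the next iterate is (s, t)₁ = (0.897, -1.471).
Round to (0.897, -1.471) and repeat: F = (11.89795, -4.70907), J = [[9.30136, -11.70390], [-2.10997, 1.70161]].
Δ = (-3.932, -2.108), so (s, t)₂ = (-3.035, -3.579).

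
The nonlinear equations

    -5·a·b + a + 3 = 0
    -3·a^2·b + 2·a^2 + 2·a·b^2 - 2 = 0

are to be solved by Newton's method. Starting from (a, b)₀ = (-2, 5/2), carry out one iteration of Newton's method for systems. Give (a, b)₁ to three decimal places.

(12.870, 17.000)

At (-2, 5/2): F = (26.000, -49.000).
Jacobian J = [[-5·b + 1, -5·a], [-6·a·b + 4·a + 2·b^2, -3·a^2 + 4·a·b]].
At the point, J = [[-11.500, 10.000], [34.500, -32.000]] (det J = 23.000).
Solving J·Δ = −F gives Δ = (14.870, 14.500).
Then the next iterate is (a, b)₁ = (12.870, 17.000).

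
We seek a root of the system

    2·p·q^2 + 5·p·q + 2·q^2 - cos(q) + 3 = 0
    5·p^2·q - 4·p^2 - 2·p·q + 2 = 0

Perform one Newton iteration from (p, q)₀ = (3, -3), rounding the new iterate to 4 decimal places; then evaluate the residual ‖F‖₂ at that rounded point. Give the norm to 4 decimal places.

44.6421

At (3, -3): F = (30.989992, -151.0000).
Jacobian J = [[2·q^2 + 5·q, 4·p·q + 5·p + 4·q + sin(q)], [10·p·q - 8·p - 2·q, 5·p^2 - 2·p]].
At the point, J = [[3.0000, -33.141120], [-108.0000, 39.0000]] (det J = -3462.240961).
Solving J·Δ = −F gives Δ = (-1.0963, 0.8359).
Then the next iterate is (p, q)₁ = (1.9037, -2.1641).
Re-evaluating at (1.9037, -2.1641): F = (10.158081, -43.470990), so ‖F‖₂ = 44.6421.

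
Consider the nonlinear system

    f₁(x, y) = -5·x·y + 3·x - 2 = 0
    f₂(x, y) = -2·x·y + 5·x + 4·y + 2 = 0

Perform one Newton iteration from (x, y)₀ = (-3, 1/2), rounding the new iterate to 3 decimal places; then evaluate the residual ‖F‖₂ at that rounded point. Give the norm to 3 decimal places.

1.512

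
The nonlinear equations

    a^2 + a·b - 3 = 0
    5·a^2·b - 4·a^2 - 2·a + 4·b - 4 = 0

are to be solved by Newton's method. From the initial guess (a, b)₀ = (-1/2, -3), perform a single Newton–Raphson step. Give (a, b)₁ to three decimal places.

At (-1/2, -3): F = (-1.250, -19.750).
Jacobian J = [[2·a + b, a], [10·a·b - 8·a - 2, 5·a^2 + 4]].
At the point, J = [[-4.000, -0.500], [17.000, 5.250]] (det J = -12.500).
Solving J·Δ = −F gives Δ = (-1.315, 8.020).
Then the next iterate is (a, b)₁ = (-1.815, 5.020).

(-1.815, 5.020)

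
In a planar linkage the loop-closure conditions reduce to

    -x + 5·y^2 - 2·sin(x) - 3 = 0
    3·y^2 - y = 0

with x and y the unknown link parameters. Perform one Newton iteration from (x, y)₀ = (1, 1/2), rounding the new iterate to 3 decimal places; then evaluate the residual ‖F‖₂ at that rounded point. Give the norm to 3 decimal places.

1.116

At (1, 1/2): F = (-4.43294, 0.250).
Jacobian J = [[-2·cos(x) - 1, 10·y], [0, 6·y - 1]].
At the point, J = [[-2.08060, 5.000], [0.000, 2.000]] (det J = -4.16121).
Solving J·Δ = −F gives Δ = (-2.431, -0.125).
Then the next iterate is (x, y)₁ = (-1.431, 0.375).
Re-evaluating at (-1.431, 0.375): F = (1.11461, 0.04688), so ‖F‖₂ = 1.116.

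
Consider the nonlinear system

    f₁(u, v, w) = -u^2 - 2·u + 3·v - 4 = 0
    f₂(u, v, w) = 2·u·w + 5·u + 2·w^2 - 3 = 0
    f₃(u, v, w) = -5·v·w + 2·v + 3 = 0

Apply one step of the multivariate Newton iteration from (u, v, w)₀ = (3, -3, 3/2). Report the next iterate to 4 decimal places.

(0.4172, -0.5541, 1.0968)

At (3, -3, 3/2): F = (-28.0000, 25.5000, 19.5000).
Jacobian J = [[-2·u - 2, 3, 0], [2·w + 5, 0, 2·u + 4·w], [0, -5·w + 2, -5·v]].
At the point, J = [[-8.0000, 3.0000, 0.0000], [8.0000, 0.0000, 12.0000], [0.0000, -5.5000, 15.0000]] (det J = -888.0000).
Solving J·Δ = −F gives Δ = (-2.5828, 2.4459, -0.4032).
Then the next iterate is (u, v, w)₁ = (0.4172, -0.5541, 1.0968).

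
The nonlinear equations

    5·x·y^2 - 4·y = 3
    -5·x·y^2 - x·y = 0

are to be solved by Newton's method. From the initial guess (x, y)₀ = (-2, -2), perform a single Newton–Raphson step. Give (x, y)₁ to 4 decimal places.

At (-2, -2): F = (-35.0000, 36.0000).
Jacobian J = [[5·y^2, 10·x·y - 4], [-5·y^2 - y, -10·x·y - x]].
At the point, J = [[20.0000, 36.0000], [-18.0000, -38.0000]] (det J = -112.0000).
Solving J·Δ = −F gives Δ = (0.3036, 0.8036).
Then the next iterate is (x, y)₁ = (-1.6964, -1.1964).

(-1.6964, -1.1964)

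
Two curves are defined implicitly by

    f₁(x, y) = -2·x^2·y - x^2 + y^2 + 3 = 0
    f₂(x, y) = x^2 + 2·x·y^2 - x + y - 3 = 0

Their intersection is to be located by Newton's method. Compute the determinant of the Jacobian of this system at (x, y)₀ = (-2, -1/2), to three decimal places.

-40.500

J = [[-4·x·y - 2·x, -2·x^2 + 2·y], [2·x + 2·y^2 - 1, 4·x·y + 1]].
At the point, J = [[0.000, -9.000], [-4.500, 5.000]].
det J = -40.500.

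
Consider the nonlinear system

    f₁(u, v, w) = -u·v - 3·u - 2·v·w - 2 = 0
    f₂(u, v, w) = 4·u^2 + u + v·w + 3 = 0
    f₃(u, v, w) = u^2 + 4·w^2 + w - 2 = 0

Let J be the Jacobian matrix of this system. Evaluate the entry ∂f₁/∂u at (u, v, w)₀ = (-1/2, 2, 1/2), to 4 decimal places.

∂f₁/∂u = -v - 3.
At (-1/2, 2, 1/2) this is -5.0000.

-5.0000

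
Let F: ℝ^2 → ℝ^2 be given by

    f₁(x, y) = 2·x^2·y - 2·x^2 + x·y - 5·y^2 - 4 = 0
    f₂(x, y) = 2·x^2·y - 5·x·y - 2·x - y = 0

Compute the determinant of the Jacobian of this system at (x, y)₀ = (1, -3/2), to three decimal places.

J = [[4·x·y - 4·x + y, 2·x^2 + x - 10·y], [4·x·y - 5·y - 2, 2·x^2 - 5·x - 1]].
At the point, J = [[-11.500, 18.000], [-0.500, -4.000]].
det J = 55.000.

55.000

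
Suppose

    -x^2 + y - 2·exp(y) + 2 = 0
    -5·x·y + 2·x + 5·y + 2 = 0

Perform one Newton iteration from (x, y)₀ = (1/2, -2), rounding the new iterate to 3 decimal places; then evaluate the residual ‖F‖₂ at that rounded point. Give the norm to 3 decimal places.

At (1/2, -2): F = (-0.52067, -2.000).
Jacobian J = [[-2·x, -2·exp(y) + 1], [-5·y + 2, -5·x + 5]].
At the point, J = [[-1.000, 0.72933], [12.000, 2.500]] (det J = -11.25195).
Solving J·Δ = −F gives Δ = (0.014, 0.733).
Then the next iterate is (x, y)₁ = (0.514, -1.267).
Re-evaluating at (0.514, -1.267): F = (-0.09455, -0.05081), so ‖F‖₂ = 0.107.

0.107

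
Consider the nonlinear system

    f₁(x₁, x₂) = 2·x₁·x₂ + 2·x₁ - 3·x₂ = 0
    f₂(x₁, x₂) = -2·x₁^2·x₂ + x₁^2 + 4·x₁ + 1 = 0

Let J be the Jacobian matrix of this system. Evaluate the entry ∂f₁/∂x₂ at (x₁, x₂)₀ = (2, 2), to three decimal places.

∂f₁/∂x₂ = 2·x₁ - 3.
At (2, 2) this is 1.000.

1.000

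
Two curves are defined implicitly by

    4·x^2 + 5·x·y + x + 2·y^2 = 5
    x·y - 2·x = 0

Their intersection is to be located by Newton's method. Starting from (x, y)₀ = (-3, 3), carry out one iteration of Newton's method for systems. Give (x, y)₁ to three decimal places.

(-2.556, 2.148)

At (-3, 3): F = (1.000, -3.000).
Jacobian J = [[8·x + 5·y + 1, 5·x + 4·y], [y - 2, x]].
At the point, J = [[-8.000, -3.000], [1.000, -3.000]] (det J = 27.000).
Solving J·Δ = −F gives Δ = (0.444, -0.852).
Then the next iterate is (x, y)₁ = (-2.556, 2.148).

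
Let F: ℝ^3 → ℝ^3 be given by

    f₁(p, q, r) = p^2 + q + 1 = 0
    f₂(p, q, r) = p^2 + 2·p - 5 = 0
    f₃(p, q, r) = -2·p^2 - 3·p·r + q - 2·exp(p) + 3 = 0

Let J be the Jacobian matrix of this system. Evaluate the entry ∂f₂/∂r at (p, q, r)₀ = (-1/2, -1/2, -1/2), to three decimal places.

0.000

∂f₂/∂r = 0.
At (-1/2, -1/2, -1/2) this is 0.000.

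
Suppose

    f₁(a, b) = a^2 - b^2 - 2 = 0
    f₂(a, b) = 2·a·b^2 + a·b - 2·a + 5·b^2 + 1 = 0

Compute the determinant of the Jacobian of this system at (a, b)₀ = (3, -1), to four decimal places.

J = [[2·a, -2·b], [2·b^2 + b - 2, 4·a·b + a + 10·b]].
At the point, J = [[6.0000, 2.0000], [-1.0000, -19.0000]].
det J = -112.0000.

-112.0000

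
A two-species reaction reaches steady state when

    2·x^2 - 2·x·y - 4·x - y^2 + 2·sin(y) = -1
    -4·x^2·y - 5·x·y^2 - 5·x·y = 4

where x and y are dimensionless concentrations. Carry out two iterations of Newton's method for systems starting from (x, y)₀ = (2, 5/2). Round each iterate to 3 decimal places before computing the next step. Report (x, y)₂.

(1.280, 0.451)

At (2, 5/2): F = (-14.05306, -131.500).
Jacobian J = [[4·x - 2·y - 4, -2·x - 2·y + 2·cos(y)], [-8·x·y - 5·y^2 - 5·y, -4·x^2 - 10·x·y - 5·x]].
At the point, J = [[-1.000, -10.60229], [-83.750, -76.000]] (det J = -811.94156).
Solving J·Δ = −F gives Δ = (-0.402, -1.288).
Then the next iterate is (x, y)₁ = (1.598, 1.212).
Round to (1.598, 1.212) and repeat: F = (-3.75465, -37.80061), J = [[-0.032, -4.91771], [-28.89893, -37.57218]].
Δ = (-0.318, -0.761), so (x, y)₂ = (1.280, 0.451).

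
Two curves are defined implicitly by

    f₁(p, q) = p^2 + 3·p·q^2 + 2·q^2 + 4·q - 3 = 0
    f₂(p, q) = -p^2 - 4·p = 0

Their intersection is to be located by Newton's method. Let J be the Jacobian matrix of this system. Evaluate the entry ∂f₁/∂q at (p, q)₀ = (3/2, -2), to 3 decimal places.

∂f₁/∂q = 6·p·q + 4·q + 4.
At (3/2, -2) this is -22.000.

-22.000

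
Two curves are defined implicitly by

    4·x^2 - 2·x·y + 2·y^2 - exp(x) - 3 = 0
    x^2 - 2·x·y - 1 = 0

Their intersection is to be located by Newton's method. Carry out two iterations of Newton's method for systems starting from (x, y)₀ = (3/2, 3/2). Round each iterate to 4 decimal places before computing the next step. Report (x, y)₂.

(1.4109, 0.3083)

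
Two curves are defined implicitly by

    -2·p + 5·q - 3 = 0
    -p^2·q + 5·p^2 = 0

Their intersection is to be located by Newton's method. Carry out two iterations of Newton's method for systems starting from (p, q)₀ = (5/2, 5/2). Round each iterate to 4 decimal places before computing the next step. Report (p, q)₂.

(0.1841, 0.6737)

At (5/2, 5/2): F = (4.5000, 15.6250).
Jacobian J = [[-2, 5], [-2·p·q + 10·p, -p^2]].
At the point, J = [[-2.0000, 5.0000], [12.5000, -6.2500]] (det J = -50.0000).
Solving J·Δ = −F gives Δ = (-2.1250, -1.7500).
Then the next iterate is (p, q)₁ = (0.3750, 0.7500).
Round to (0.3750, 0.7500) and repeat: F = (0.0000, 0.597656), J = [[-2.0000, 5.0000], [3.1875, -0.140625]].
Δ = (-0.1909, -0.0763), so (p, q)₂ = (0.1841, 0.6737).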